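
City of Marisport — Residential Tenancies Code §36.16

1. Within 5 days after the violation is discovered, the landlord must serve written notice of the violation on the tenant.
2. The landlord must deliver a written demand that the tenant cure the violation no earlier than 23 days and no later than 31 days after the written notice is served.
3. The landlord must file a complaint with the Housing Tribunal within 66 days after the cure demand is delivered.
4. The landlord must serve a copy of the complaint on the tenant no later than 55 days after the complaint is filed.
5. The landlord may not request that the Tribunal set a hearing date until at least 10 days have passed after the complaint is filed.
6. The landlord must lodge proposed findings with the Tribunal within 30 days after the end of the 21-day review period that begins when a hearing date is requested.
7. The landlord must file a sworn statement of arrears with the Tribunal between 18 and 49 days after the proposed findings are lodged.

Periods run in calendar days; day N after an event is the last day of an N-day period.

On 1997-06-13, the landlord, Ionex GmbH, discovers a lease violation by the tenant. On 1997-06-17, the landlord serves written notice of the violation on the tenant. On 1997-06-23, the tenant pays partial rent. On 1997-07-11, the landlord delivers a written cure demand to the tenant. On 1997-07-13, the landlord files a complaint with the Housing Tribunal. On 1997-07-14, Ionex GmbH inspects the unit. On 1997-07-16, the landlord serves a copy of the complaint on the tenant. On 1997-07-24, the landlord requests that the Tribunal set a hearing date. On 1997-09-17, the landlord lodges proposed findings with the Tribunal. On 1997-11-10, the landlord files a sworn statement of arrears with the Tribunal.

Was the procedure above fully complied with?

Step 1 — counting 5 days from 1997-06-13 (when the violation is discovered) gives a deadline of 1997-06-18; 1997-06-17 is within that limit.
Step 2 — 23 and 31 days from 1997-06-17 (when the written notice is served) are 1997-07-10 and 1997-07-18 respectively; 1997-07-11 falls inside that range.
Step 3 — counting 66 days from 1997-07-11 (when the cure demand is delivered) gives a deadline of 1997-09-15; 1997-07-13 is within that limit.
Step 4 — counting 55 days from 1997-07-13 (when the complaint is filed) gives a deadline of 1997-09-06; 1997-07-16 is within that limit.
Step 5 — must wait 10 days from 1997-07-13 (when the complaint is filed), so not before 1997-07-23; 1997-07-24 is on or after that date.
Step 6 — counting 30 days from 1997-08-14 (end of the 21-day review period, which began when a hearing date is requested on 1997-07-24) gives a deadline of 1997-09-13; done 1997-09-17 — 4 days late.
That is the first point of non-compliance.

No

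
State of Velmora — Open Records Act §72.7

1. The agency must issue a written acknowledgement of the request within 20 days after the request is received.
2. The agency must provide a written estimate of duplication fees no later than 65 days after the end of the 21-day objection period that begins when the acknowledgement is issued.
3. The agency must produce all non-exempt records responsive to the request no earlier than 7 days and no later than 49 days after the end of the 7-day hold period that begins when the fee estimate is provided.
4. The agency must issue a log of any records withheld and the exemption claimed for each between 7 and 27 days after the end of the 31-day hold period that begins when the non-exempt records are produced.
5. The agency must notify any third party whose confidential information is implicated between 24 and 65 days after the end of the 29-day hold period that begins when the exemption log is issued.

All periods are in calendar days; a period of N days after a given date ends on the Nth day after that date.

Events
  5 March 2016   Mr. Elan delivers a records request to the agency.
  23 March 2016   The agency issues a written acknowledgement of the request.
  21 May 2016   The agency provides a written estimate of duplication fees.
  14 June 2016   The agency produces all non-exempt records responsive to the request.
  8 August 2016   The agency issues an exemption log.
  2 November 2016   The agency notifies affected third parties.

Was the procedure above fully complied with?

Yes

Step 1: 20 days after 5 March 2016 (when the request is received) is 25 March 2016; done 23 March 2016 — timely.
Step 2: 65 days after 13 April 2016 (end of the 21-day objection period, which began when the acknowledgement is issued on 23 March 2016) is 17 June 2016; 21 May 2016 is within that limit.
Step 3: the window is 7–49 days after 28 May 2016 (end of the 7-day hold period, which began when the fee estimate is provided on 21 May 2016), so 4 June 2016 through 16 July 2016; done 14 June 2016 — within the window.
Step 4: the window is 7–27 days after 15 July 2016 (end of the 31-day hold period, which began when the non-exempt records are produced on 14 June 2016), so 22 July 2016 through 11 August 2016; done 8 August 2016 — within the window.
Step 5: the window is 24–65 days after 6 September 2016 (end of the 29-day hold period, which began when the exemption log is issued on 8 August 2016), so 30 September 2016 through 10 November 2016; 2 November 2016 falls inside that range.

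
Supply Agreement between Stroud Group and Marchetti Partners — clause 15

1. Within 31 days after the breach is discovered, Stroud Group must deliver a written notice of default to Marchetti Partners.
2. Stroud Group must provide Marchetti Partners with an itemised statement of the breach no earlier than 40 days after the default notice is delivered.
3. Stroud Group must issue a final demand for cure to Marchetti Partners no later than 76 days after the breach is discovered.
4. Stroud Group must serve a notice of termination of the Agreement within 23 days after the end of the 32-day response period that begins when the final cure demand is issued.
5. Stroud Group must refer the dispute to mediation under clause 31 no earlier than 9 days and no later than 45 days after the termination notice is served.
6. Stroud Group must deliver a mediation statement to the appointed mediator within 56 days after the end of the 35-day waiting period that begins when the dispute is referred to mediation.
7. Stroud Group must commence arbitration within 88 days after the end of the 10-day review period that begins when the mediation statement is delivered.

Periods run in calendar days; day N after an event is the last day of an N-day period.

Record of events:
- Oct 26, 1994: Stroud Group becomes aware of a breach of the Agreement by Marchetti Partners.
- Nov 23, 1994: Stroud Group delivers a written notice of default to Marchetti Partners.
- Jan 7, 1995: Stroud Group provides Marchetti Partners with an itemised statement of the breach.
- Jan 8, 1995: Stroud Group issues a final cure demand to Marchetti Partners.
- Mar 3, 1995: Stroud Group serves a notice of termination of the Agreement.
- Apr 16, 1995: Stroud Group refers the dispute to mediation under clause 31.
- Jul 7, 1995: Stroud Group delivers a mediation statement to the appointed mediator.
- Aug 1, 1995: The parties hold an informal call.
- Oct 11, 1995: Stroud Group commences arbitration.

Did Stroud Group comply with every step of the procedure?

Yes

Step 1 — counting 31 days from Oct 26, 1994 (when the breach is discovered) gives a deadline of Nov 26, 1994; completed Nov 23, 1994, before the deadline.
Step 2 — must wait 40 days from Nov 23, 1994 (when the default notice is delivered), so not before Jan 2, 1995; done Jan 7, 1995, after the minimum wait.
Step 3 — counting 76 days from Oct 26, 1994 (when the breach is discovered) gives a deadline of Jan 10, 1995; Jan 8, 1995 is within that limit.
Step 4 — counting 23 days from Feb 9, 1995 (end of the 32-day response period, which began when the final cure demand is issued on Jan 8, 1995) gives a deadline of Mar 4, 1995; done Mar 3, 1995 — timely.
Step 5 — 9 and 45 days from Mar 3, 1995 (when the termination notice is served) are Mar 12, 1995 and Apr 17, 1995 respectively; done Apr 16, 1995 — within the window.
Step 6 — counting 56 days from May 21, 1995 (end of the 35-day waiting period, which began when the dispute is referred to mediation on Apr 16, 1995) gives a deadline of Jul 16, 1995; done Jul 7, 1995 — timely.
Step 7 — counting 88 days from Jul 17, 1995 (end of the 10-day review period, which began when the mediation statement is delivered on Jul 7, 1995) gives a deadline of Oct 13, 1995; done Oct 11, 1995 — timely.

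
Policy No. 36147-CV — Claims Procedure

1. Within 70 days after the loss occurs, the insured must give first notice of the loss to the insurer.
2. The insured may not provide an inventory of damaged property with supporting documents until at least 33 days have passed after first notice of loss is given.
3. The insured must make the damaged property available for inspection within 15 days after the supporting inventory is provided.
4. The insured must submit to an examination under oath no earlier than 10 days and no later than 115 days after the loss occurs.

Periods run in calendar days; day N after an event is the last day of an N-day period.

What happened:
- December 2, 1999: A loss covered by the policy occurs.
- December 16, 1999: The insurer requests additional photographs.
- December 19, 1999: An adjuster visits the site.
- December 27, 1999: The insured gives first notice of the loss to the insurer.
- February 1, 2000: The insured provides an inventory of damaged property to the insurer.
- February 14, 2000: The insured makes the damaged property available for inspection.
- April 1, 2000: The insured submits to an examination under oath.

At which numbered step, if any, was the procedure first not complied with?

Step 4

Step 1 — counting 70 days from December 2, 1999 (when the loss occurs) gives a deadline of February 10, 2000; December 27, 1999 is within that limit.
Step 2 — must wait 33 days from December 27, 1999 (when first notice of loss is given), so not before January 29, 2000; done February 1, 2000 — permitted.
Step 3 — counting 15 days from February 1, 2000 (when the supporting inventory is provided) gives a deadline of February 16, 2000; done February 14, 2000 — timely.
Step 4 — 10 and 115 days from December 2, 1999 (when the loss occurs) are December 12, 1999 and March 26, 2000 respectively; done April 1, 2000 — 6 days after the window closed.
The analysis stops there.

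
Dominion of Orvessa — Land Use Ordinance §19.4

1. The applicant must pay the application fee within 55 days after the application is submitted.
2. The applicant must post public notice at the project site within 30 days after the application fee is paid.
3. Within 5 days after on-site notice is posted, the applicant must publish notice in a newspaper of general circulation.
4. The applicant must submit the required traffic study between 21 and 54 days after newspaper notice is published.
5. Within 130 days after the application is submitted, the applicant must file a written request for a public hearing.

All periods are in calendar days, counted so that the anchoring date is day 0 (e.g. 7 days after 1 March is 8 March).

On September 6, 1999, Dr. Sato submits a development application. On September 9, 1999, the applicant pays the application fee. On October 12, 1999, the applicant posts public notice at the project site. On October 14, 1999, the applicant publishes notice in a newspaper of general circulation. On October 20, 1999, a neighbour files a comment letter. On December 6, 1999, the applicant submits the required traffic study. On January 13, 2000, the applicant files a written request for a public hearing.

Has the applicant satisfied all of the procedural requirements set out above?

No

Step 1: 55 days after September 6, 1999 (when the application is submitted) is October 31, 1999; completed September 9, 1999, before the deadline.
Step 2: 30 days after September 9, 1999 (when the application fee is paid) is October 9, 1999; not done until October 12, 1999, 3 days after the deadline.
Later steps need not be reached.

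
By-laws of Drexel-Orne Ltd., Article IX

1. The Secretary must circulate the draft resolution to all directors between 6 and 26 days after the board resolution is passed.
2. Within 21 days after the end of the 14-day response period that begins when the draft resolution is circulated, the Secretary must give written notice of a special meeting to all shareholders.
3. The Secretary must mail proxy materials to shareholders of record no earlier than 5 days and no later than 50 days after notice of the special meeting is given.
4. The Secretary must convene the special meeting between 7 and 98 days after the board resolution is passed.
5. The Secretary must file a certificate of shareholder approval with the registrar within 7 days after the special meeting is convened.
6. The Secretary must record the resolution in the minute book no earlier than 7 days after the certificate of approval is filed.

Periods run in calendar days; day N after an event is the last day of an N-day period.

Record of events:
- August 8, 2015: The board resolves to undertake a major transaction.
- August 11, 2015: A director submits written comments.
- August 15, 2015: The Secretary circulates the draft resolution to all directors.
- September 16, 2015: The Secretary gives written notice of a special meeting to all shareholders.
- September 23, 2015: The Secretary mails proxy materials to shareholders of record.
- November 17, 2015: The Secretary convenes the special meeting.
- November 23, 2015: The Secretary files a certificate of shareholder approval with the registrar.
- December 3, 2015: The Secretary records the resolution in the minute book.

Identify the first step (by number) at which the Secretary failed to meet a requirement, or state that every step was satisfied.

(1) the permitted window runs from August 8, 2015 + 6 = August 14, 2015 to August 8, 2015 + 26 = September 3, 2015; done August 15, 2015, which is between those dates.
(2) due by August 29, 2015 + 21 days = September 19, 2015; September 16, 2015 is within that limit.
(3) the permitted window runs from September 16, 2015 + 5 = September 21, 2015 to September 16, 2015 + 50 = November 5, 2015; done September 23, 2015, which is between those dates.
(4) the permitted window runs from August 8, 2015 + 7 = August 15, 2015 to August 8, 2015 + 98 = November 14, 2015; done November 17, 2015 — 3 days after the window closed.
The procedure was therefore not followed at step 4.

Step 4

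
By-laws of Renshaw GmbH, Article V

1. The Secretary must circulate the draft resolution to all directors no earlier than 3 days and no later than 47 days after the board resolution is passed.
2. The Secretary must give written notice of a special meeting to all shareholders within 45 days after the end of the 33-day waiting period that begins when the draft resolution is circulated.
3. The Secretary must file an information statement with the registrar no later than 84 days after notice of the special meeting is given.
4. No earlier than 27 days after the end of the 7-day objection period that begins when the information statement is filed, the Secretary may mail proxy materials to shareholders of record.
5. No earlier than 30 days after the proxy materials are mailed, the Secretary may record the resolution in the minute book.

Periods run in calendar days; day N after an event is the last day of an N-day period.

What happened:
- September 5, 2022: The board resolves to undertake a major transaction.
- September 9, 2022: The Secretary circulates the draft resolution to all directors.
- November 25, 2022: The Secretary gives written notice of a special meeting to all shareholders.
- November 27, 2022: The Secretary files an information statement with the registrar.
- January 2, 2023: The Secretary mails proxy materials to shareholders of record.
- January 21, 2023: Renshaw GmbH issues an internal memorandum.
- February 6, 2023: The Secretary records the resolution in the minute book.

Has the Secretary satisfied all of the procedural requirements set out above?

Yes

Step 1: the window is 3–47 days after September 5, 2022 (when the board resolution is passed), so September 8, 2022 through October 22, 2022; done September 9, 2022 — within the window.
Step 2: 45 days after October 12, 2022 (end of the 33-day waiting period, which began when the draft resolution is circulated on September 9, 2022) is November 26, 2022; done November 25, 2022 — timely.
Step 3: 84 days after November 25, 2022 (when notice of the special meeting is given) is February 17, 2023; completed November 27, 2022, before the deadline.
Step 4: the earliest permitted date is 27 days after December 4, 2022 (end of the 7-day objection period, which began when the information statement is filed on November 27, 2022), i.e. December 31, 2022; done January 2, 2023, after the minimum wait.
Step 5: the earliest permitted date is 30 days after January 2, 2023 (when the proxy materials are mailed), i.e. February 1, 2023; done February 6, 2023, after the minimum wait.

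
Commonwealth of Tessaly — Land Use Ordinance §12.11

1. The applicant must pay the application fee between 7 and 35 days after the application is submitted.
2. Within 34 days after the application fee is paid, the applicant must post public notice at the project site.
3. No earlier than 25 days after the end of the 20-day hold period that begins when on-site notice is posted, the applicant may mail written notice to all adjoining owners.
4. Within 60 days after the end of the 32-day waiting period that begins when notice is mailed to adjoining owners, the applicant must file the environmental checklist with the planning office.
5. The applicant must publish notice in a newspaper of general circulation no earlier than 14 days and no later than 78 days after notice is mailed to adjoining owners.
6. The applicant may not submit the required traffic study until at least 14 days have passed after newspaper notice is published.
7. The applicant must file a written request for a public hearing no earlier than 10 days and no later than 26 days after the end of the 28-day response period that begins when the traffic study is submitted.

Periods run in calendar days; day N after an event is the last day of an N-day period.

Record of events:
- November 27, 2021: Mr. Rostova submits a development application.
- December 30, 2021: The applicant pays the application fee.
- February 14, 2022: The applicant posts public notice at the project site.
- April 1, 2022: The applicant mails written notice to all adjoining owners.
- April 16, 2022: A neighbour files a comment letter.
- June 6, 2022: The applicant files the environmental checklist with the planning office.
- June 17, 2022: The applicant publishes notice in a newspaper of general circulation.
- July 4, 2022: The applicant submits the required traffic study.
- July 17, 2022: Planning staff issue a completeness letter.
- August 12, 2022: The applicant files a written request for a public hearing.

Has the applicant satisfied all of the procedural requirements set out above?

(1) the permitted window runs from November 27, 2021 + 7 = December 4, 2021 to November 27, 2021 + 35 = January 1, 2022; done December 30, 2021 — within the window.
(2) due by December 30, 2021 + 34 days = February 2, 2022; February 14, 2022 misses that deadline by 12 days.

No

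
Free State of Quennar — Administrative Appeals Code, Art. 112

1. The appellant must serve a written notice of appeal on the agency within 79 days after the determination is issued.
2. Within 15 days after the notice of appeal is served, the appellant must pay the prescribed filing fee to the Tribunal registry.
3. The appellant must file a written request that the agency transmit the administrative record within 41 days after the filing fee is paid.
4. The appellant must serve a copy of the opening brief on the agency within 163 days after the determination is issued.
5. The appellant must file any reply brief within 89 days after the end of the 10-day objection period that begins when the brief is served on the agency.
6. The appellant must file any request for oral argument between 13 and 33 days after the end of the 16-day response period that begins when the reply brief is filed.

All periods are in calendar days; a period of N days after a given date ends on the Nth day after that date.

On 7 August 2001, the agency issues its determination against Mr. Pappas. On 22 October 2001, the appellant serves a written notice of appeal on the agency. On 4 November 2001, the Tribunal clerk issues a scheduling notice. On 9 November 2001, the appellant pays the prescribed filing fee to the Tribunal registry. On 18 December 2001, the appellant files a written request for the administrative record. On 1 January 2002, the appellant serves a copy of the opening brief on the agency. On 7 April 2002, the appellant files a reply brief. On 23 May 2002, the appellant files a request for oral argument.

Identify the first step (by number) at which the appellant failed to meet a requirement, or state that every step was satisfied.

Step 2

Step 1 — counting 79 days from 7 August 2001 (when the determination is issued) gives a deadline of 25 October 2001; 22 October 2001 is within that limit.
Step 2 — counting 15 days from 22 October 2001 (when the notice of appeal is served) gives a deadline of 6 November 2001; 9 November 2001 misses that deadline by 3 days.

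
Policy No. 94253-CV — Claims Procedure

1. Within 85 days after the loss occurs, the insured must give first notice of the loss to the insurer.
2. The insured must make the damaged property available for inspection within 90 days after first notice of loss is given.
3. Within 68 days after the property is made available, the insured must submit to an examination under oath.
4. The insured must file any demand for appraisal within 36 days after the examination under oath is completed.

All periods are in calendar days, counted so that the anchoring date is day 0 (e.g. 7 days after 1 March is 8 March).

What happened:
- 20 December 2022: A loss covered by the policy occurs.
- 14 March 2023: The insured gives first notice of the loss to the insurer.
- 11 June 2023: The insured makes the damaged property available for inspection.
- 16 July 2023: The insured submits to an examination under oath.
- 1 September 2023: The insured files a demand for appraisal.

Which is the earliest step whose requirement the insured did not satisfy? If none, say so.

(1) due by 20 December 2022 + 85 days = 15 March 2023; 14 March 2023 is within that limit.
(2) due by 14 March 2023 + 90 days = 12 June 2023; 11 June 2023 is within that limit.
(3) due by 11 June 2023 + 68 days = 18 August 2023; completed 16 July 2023, before the deadline.
(4) due by 16 July 2023 + 36 days = 21 August 2023; done 1 September 2023 — 11 days late.

Step 4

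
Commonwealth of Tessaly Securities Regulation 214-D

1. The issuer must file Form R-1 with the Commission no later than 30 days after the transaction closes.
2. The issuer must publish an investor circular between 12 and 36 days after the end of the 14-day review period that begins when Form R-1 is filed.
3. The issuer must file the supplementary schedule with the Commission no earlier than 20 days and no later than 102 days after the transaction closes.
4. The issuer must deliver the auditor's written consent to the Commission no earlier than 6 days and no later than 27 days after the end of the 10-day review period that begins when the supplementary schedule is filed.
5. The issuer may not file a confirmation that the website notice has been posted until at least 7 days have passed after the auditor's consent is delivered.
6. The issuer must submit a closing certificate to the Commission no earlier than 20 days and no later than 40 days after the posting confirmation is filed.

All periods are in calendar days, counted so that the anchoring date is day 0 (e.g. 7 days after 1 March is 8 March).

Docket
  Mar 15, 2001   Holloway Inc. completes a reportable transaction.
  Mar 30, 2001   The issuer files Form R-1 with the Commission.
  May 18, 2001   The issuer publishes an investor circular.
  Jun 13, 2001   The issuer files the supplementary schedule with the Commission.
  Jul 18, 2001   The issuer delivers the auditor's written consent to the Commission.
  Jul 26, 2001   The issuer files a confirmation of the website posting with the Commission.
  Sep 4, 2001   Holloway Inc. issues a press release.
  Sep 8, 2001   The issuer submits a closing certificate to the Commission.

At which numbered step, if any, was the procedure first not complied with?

Step 1: 30 days after Mar 15, 2001 (when the transaction closes) is Apr 14, 2001; completed Mar 30, 2001, before the deadline.
Step 2: the window is 12–36 days after Apr 13, 2001 (end of the 14-day review period, which began when Form R-1 is filed on Mar 30, 2001), so Apr 25, 2001 through May 19, 2001; May 18, 2001 falls inside that range.
Step 3: the window is 20–102 days after Mar 15, 2001 (when the transaction closes), so Apr 4, 2001 through Jun 25, 2001; Jun 13, 2001 falls inside that range.
Step 4: the window is 6–27 days after Jun 23, 2001 (end of the 10-day review period, which began when the supplementary schedule is filed on Jun 13, 2001), so Jun 29, 2001 through Jul 20, 2001; done Jul 18, 2001 — within the window.
Step 5: the earliest permitted date is 7 days after Jul 18, 2001 (when the auditor's consent is delivered), i.e. Jul 25, 2001; Jul 26, 2001 is on or after that date.
Step 6: the window is 20–40 days after Jul 26, 2001 (when the posting confirmation is filed), so Aug 15, 2001 through Sep 4, 2001; done Sep 8, 2001 — 4 days after the window closed.
The analysis stops there.

Step 6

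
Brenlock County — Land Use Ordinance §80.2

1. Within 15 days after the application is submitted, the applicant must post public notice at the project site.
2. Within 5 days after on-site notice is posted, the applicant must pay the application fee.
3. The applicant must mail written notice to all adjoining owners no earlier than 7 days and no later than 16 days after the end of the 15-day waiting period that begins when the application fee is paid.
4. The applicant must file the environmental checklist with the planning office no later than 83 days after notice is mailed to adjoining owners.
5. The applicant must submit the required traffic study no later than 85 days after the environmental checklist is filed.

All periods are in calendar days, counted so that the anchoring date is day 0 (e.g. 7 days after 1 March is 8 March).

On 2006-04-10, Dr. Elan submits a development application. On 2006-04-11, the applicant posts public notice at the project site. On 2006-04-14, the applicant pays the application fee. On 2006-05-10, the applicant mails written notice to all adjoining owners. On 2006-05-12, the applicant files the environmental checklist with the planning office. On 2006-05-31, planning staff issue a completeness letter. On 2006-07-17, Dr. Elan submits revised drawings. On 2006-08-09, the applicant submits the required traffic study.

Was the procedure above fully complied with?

No

Step 1 — counting 15 days from 2006-04-10 (when the application is submitted) gives a deadline of 2006-04-25; done 2006-04-11 — timely.
Step 2 — counting 5 days from 2006-04-11 (when on-site notice is posted) gives a deadline of 2006-04-16; completed 2006-04-14, before the deadline.
Step 3 — 7 and 16 days from 2006-04-29 (end of the 15-day waiting period, which began when the application fee is paid on 2006-04-14) are 2006-05-06 and 2006-05-15 respectively; done 2006-05-10 — within the window.
Step 4 — counting 83 days from 2006-05-10 (when notice is mailed to adjoining owners) gives a deadline of 2006-08-01; completed 2006-05-12, before the deadline.
Step 5 — counting 85 days from 2006-05-12 (when the environmental checklist is filed) gives a deadline of 2006-08-05; done 2006-08-09 — 4 days late.
The procedure was therefore not followed at step 5.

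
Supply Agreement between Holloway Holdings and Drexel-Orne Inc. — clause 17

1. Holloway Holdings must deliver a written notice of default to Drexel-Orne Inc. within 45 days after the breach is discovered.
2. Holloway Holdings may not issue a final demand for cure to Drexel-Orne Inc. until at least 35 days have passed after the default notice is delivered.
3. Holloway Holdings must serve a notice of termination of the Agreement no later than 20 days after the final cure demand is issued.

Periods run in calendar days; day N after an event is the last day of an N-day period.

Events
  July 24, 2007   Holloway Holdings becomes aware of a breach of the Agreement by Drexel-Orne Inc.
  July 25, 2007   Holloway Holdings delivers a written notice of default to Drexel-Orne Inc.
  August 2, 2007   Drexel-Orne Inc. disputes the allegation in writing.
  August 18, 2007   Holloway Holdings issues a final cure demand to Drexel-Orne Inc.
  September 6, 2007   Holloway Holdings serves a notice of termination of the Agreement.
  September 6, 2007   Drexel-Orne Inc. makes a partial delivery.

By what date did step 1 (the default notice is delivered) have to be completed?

Step 1 runs from July 24, 2007, when the breach is discovered. 45 days after July 24, 2007 is September 7, 2007.

September 7, 2007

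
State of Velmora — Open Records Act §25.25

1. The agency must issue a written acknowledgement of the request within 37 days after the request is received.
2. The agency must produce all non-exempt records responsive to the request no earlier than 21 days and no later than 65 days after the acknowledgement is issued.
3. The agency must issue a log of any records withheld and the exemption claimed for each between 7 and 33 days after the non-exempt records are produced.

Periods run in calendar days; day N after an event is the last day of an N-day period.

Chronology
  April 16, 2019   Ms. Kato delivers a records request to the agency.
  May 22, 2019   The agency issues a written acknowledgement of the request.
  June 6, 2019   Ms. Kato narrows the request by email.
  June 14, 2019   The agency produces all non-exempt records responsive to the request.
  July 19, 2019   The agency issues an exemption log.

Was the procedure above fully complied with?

Step 1: 37 days after April 16, 2019 (when the request is received) is May 23, 2019; May 22, 2019 is within that limit.
Step 2: the window is 21–65 days after May 22, 2019 (when the acknowledgement is issued), so June 12, 2019 through July 26, 2019; done June 14, 2019, which is between those dates.
Step 3: the window is 7–33 days after June 14, 2019 (when the non-exempt records are produced), so June 21, 2019 through July 17, 2019; July 19, 2019 is 2 days past the end of the window.

No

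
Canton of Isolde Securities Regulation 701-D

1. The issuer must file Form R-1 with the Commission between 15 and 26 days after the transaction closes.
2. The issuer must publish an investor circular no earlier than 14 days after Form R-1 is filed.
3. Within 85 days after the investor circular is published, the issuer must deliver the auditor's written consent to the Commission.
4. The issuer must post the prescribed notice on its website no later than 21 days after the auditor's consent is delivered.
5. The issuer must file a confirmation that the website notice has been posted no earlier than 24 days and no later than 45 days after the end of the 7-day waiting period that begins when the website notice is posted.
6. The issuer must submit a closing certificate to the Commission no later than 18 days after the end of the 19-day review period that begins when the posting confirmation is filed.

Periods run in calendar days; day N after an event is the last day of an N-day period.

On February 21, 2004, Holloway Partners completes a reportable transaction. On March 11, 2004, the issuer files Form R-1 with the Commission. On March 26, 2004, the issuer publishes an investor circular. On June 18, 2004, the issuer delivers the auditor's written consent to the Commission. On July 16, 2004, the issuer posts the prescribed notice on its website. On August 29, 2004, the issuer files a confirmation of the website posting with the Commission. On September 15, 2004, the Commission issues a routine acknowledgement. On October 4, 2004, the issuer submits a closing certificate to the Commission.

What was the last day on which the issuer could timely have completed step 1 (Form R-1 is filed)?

March 18, 2004

Step 1 runs from February 21, 2004, when the transaction closes. The window is 15–26 days after February 21, 2004; it closes on March 18, 2004.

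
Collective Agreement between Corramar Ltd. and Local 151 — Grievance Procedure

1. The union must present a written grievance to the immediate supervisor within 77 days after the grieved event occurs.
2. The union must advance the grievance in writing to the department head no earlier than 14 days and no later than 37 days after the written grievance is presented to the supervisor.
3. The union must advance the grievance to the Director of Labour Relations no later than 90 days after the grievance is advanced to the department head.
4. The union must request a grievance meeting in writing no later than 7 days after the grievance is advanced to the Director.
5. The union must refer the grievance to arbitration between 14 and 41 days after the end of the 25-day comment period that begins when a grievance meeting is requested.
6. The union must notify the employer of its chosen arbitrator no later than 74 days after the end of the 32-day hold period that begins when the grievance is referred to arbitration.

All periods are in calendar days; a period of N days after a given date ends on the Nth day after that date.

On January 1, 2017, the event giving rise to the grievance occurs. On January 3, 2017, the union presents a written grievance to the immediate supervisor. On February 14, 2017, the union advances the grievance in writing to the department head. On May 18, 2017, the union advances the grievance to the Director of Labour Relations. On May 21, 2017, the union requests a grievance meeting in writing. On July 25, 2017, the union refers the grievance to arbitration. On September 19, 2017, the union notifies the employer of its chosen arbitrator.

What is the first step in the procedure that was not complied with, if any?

Step 1: 77 days after January 1, 2017 (when the grieved event occurs) is March 19, 2017; January 3, 2017 is within that limit.
Step 2: the window is 14–37 days after January 3, 2017 (when the written grievance is presented to the supervisor), so January 17, 2017 through February 9, 2017; February 14, 2017 is 5 days past the end of the window.

Step 2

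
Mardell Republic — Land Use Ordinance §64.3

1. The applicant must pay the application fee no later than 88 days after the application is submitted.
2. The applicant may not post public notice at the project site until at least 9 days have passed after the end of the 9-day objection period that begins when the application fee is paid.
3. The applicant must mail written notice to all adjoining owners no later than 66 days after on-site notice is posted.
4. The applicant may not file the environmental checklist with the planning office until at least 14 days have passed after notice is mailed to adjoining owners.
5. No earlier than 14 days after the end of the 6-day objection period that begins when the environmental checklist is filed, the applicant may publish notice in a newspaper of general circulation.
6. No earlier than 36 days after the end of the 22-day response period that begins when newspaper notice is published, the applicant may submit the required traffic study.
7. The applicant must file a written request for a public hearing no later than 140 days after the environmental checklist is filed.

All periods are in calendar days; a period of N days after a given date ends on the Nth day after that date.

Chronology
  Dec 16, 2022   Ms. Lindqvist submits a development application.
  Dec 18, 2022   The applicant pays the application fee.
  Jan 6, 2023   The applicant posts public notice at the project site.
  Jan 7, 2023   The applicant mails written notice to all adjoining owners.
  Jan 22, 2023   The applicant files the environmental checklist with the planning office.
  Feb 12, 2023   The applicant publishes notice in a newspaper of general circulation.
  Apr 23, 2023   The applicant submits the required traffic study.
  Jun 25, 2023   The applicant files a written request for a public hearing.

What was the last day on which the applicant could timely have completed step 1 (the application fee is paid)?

Mar 14, 2023

Step 1 runs from Dec 16, 2022, when the application is submitted. 88 days after Dec 16, 2022 is Mar 14, 2023.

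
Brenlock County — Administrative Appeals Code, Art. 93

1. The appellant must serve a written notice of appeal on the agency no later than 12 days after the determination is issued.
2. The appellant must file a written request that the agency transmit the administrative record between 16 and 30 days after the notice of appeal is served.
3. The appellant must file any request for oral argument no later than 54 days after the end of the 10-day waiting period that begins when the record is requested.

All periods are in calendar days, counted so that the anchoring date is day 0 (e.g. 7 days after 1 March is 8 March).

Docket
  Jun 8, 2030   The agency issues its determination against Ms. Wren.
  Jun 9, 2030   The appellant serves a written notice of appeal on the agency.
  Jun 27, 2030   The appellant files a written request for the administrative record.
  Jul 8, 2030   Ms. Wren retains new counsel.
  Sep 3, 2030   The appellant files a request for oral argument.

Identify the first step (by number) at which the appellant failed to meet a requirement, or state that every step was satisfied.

Step 1: 12 days after Jun 8, 2030 (when the determination is issued) is Jun 20, 2030; completed Jun 9, 2030, before the deadline.
Step 2: the window is 16–30 days after Jun 9, 2030 (when the notice of appeal is served), so Jun 25, 2030 through Jul 9, 2030; done Jun 27, 2030, which is between those dates.
Step 3: 54 days after Jul 7, 2030 (end of the 10-day waiting period, which began when the record is requested on Jun 27, 2030) is Aug 30, 2030; not done until Sep 3, 2030, 4 days after the deadline.

Step 3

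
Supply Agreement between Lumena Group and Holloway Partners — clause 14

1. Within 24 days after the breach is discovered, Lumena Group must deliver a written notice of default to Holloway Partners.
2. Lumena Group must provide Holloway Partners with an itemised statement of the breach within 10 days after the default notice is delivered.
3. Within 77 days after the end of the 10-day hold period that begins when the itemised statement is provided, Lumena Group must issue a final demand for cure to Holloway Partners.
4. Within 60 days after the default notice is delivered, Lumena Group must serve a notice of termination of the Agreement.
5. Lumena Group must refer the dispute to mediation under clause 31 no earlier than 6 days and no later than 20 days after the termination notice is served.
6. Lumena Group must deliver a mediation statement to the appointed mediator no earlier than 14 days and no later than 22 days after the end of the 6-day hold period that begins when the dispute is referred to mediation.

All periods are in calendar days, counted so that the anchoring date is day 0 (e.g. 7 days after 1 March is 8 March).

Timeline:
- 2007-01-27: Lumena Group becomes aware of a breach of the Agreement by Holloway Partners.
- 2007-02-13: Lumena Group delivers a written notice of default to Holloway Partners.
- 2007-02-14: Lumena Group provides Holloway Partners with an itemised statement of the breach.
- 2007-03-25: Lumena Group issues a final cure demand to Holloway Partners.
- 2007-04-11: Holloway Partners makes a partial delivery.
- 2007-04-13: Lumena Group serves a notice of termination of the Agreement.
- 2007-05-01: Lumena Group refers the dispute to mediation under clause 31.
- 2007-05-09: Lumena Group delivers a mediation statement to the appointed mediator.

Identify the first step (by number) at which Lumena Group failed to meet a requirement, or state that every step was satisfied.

Step 6

(1) due by 2007-01-27 + 24 days = 2007-02-20; done 2007-02-13 — timely.
(2) due by 2007-02-13 + 10 days = 2007-02-23; 2007-02-14 is within that limit.
(3) due by 2007-02-24 + 77 days = 2007-05-12; 2007-03-25 is within that limit.
(4) due by 2007-02-13 + 60 days = 2007-04-14; 2007-04-13 is within that limit.
(5) the permitted window runs from 2007-04-13 + 6 = 2007-04-19 to 2007-04-13 + 20 = 2007-05-03; 2007-05-01 falls inside that range.
(6) the permitted window runs from 2007-05-07 + 14 = 2007-05-21 to 2007-05-07 + 22 = 2007-05-29; 2007-05-09 is 12 days too early.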